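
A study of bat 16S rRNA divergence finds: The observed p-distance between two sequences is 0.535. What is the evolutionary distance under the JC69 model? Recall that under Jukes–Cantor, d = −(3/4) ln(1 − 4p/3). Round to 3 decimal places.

d = −(3/4) ln(1 − 4p/3) = −0.75 ln(1 − 0.713333) = −0.75 ln(0.286667)
  = −0.75 × (-1.249434) = 0.937076 substitutions/site.

0.937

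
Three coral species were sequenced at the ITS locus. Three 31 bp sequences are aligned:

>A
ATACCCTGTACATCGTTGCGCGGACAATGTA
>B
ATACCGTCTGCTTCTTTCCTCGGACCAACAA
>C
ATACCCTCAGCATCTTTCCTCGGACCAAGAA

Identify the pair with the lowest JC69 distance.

B and C

A–B: 11/31 differ, p = 0.355, d = 0.481.
A–C: 9/31 differ, p = 0.290, d = 0.367.
B–C: 4/31 differ, p = 0.129, d = 0.142.
The smallest distance is between B and C.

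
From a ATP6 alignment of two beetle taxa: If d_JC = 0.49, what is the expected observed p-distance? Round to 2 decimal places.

p = (3/4)(1 − e^(−4d/3)) = 0.75 × (1 − e^(-0.653333)) = 0.75 × (1 − 0.520309) = 0.359768.

0.36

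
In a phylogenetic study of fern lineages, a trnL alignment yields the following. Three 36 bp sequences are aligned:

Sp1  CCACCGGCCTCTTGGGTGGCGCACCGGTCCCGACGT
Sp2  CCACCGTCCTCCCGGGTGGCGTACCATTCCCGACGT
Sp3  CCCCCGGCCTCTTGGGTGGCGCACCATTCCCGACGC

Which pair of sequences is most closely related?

Sp1 and Sp3

Sp1–Sp2: 6/36 differ, p = 0.167, d = 0.188.
Sp1–Sp3: 4/36 differ, p = 0.111, d = 0.120.
Sp2–Sp3: 6/36 differ, p = 0.167, d = 0.188.
The smallest distance is between Sp1 and Sp3.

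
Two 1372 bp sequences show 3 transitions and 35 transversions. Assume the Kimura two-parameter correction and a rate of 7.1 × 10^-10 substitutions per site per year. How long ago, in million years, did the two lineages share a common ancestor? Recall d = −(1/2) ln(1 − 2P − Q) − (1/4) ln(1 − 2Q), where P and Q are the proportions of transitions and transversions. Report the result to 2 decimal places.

P = 3/1372 ≈ 0.002187 and Q = 35/1372 ≈ 0.02551.
Under the Kimura two-parameter model, d = −½ ln(1 − 2P − Q) − ¼ ln(1 − 2Q).
1 − 2P − Q = 0.970116, giving −½ ln(0.970116) = 0.015170.
1 − 2Q = 0.94898, giving −¼ ln(0.94898) = 0.013092.
d = 0.015170 + 0.013092 = 0.028262.
Under a molecular clock d = 2μt, so t = d/(2μ) = 0.028262 / (2 × 7.1 × 10^-10) = 19.90 million years.

19.90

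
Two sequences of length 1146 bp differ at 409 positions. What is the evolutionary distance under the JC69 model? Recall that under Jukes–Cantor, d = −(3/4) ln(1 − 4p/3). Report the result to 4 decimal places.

0.4845

p = 409/1146 ≈ 0.356894.
d = −(3/4) ln(1 − 4p/3) = −0.75 ln(1 − 0.475859) = −0.75 ln(0.524141)
  = −0.75 × (-0.645995) = 0.484496 substitutions/site.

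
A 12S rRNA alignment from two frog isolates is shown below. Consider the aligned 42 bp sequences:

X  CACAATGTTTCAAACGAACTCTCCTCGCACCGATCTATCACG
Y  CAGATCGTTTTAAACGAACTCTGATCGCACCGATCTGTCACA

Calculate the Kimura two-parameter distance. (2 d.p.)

Of 42 sites, 4 differences are transitions and 4 are transversions, so P = 4/42 ≈ 0.095238 and Q = 4/42 ≈ 0.095238.
Under the Kimura two-parameter model, d = −½ ln(1 − 2P − Q) − ¼ ln(1 − 2Q).
1 − 2P − Q = 0.714286, giving −½ ln(0.714286) = 0.168236.
1 − 2Q = 0.809524, giving −¼ ln(0.809524) = 0.052827.
d = 0.168236 + 0.052827 = 0.221063.

0.22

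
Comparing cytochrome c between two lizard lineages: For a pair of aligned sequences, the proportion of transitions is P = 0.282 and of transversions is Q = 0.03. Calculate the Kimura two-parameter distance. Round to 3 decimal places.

0.466

Under the Kimura two-parameter model, d = −½ ln(1 − 2P − Q) − ¼ ln(1 − 2Q).
1 − 2P − Q = 0.406, giving −½ ln(0.406) = 0.450701.
1 − 2Q = 0.94, giving −¼ ln(0.94) = 0.015469.
d = 0.450701 + 0.015469 = 0.466170.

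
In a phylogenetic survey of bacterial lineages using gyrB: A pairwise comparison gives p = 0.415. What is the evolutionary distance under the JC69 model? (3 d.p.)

d = −(3/4) ln(1 − 4p/3) = −0.75 ln(1 − 0.553333) = −0.75 ln(0.446667)
  = −0.75 × (-0.805942) = 0.604457 substitutions/site.

0.604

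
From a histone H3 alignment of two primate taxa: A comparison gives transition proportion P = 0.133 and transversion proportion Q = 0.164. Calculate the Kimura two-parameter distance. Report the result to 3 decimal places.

Under the Kimura two-parameter model, d = −½ ln(1 − 2P − Q) − ¼ ln(1 − 2Q).
1 − 2P − Q = 0.57, giving −½ ln(0.57) = 0.281059.
1 − 2Q = 0.672, giving −¼ ln(0.672) = 0.099374.
d = 0.281059 + 0.099374 = 0.380433.

0.380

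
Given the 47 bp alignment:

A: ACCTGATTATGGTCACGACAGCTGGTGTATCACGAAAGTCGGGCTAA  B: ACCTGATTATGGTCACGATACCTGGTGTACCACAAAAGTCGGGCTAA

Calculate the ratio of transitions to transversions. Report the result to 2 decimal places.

3.00

Transitions are A↔G and C↔T; transversions are all other mismatches.
Transitions: 3. Transversions: 1.
R = 3/1 = 3.00.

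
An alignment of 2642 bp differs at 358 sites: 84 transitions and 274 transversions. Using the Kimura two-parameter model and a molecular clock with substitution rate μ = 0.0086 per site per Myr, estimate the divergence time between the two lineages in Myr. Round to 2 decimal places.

P = 84/2642 ≈ 0.031794 and Q = 274/2642 ≈ 0.103709.
Under the Kimura two-parameter model, d = −½ ln(1 − 2P − Q) − ¼ ln(1 − 2Q).
1 − 2P − Q = 0.832703, giving −½ ln(0.832703) = 0.091539.
1 − 2Q = 0.792582, giving −¼ ln(0.792582) = 0.058115.
d = 0.091539 + 0.058115 = 0.149654.
Under a molecular clock d = 2μt, so t = d/(2μ) = 0.149654 / (2 × 0.0086) = 8.70 Myr.

8.70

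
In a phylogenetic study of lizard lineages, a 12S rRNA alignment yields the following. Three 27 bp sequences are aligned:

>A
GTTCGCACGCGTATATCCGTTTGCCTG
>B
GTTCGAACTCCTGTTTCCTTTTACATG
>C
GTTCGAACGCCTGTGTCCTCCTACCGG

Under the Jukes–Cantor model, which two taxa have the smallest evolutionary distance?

B and C

A–B: 8/27 differ, p = 0.296, d = 0.377.
A–C: 9/27 differ, p = 0.333, d = 0.441.
B–C: 6/27 differ, p = 0.222, d = 0.264.
The smallest distance is between B and C.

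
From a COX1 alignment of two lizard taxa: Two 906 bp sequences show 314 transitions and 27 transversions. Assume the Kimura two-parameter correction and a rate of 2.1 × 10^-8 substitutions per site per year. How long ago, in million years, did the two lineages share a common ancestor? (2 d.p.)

15.65

P = 314/906 ≈ 0.346578 and Q = 27/906 ≈ 0.029801.
Under the Kimura two-parameter model, d = −½ ln(1 − 2P − Q) − ¼ ln(1 − 2Q).
1 − 2P − Q = 0.277043, giving −½ ln(0.277043) = 0.641791.
1 − 2Q = 0.940398, giving −¼ ln(0.940398) = 0.015363.
d = 0.641791 + 0.015363 = 0.657154.
Under a molecular clock d = 2μt, so t = d/(2μ) = 0.657154 / (2 × 2.1 × 10^-8) = 15.65 million years.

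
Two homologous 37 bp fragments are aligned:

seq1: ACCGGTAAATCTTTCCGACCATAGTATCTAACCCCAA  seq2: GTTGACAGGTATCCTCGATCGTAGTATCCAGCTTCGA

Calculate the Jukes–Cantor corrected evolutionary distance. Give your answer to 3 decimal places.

The sequences differ at 18 of 37 sites, so p = 18/37 ≈ 0.486486.
d = −(3/4) ln(1 − 4p/3) = −0.75 ln(1 − 0.648648) = −0.75 ln(0.351352)
  = −0.75 × (-1.045967) = 0.784475 substitutions/site.

0.784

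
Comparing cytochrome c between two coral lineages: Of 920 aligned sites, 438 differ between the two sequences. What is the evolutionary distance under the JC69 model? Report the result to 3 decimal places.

p = 438/920 ≈ 0.476087.
d = −(3/4) ln(1 − 4p/3) = −0.75 ln(1 − 0.634783) = −0.75 ln(0.365217)
  = −0.75 × (-1.007264) = 0.755448 substitutions/site.

0.755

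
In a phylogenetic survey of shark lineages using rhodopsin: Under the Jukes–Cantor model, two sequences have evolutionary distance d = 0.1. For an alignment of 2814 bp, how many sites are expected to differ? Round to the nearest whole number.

263

Invert JC69: p = (3/4)(1 − e^(−4d/3)) = 0.75 × (1 − e^(-0.133333)) = 0.75 × (1 − 0.875174) = 0.093620.
Expected differing sites = pL ≈ 0.093620 × 2814 = 263.44668 ≈ 263.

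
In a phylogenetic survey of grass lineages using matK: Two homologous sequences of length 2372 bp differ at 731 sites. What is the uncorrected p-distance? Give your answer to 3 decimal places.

p = 731/2372 = 0.308178… ≈ 0.308 (to 3 d.p.).

0.308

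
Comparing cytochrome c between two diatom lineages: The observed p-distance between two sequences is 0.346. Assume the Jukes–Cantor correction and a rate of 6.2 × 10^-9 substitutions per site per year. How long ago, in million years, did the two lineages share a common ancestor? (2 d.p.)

d = −(3/4) ln(1 − 4p/3) = −0.75 ln(1 − 0.461333) = −0.75 ln(0.538667)
  = −0.75 × (-0.618658) = 0.463994 substitutions/site.
Under a molecular clock d = 2μt, so t = d/(2μ) = 0.463994 / (2 × 6.2 × 10^-9) = 37.42 million years.

37.42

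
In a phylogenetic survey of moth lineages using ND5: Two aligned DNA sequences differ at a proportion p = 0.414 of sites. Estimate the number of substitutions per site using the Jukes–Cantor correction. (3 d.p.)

0.602

d = −(3/4) ln(1 − 4p/3) = −0.75 ln(1 − 0.552) = −0.75 ln(0.448)
  = −0.75 × (-0.802962) = 0.602222 substitutions/site.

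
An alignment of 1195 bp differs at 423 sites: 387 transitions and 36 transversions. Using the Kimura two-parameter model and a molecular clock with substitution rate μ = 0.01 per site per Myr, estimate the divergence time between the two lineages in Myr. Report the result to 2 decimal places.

29.09

P = 387/1195 ≈ 0.323849 and Q = 36/1195 ≈ 0.030126.
Under the Kimura two-parameter model, d = −½ ln(1 − 2P − Q) − ¼ ln(1 − 2Q).
1 − 2P − Q = 0.322176, giving −½ ln(0.322176) = 0.566329.
1 − 2Q = 0.939748, giving −¼ ln(0.939748) = 0.015536.
d = 0.566329 + 0.015536 = 0.581865.
Under a molecular clock d = 2μt, so t = d/(2μ) = 0.581865 / (2 × 0.01) = 29.09 Myr.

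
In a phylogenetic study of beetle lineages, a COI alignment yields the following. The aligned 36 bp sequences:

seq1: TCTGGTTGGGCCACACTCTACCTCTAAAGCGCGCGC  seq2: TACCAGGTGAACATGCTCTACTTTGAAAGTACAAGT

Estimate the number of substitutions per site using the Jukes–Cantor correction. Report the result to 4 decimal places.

The sequences differ at 19 of 36 sites, so p = 19/36 ≈ 0.527778.
d = −(3/4) ln(1 − 4p/3) = −0.75 ln(1 − 0.703704) = −0.75 ln(0.296296)
  = −0.75 × (-1.216396) = 0.912297 substitutions/site.

0.9123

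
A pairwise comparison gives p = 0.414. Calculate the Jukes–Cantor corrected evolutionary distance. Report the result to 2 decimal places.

d = −(3/4) ln(1 − 4p/3) = −0.75 ln(1 − 0.552) = −0.75 ln(0.448)
  = −0.75 × (-0.802962) = 0.602222 substitutions/site.

0.60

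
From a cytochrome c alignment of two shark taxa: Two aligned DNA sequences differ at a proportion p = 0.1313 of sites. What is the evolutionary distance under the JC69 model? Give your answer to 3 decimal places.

0.144

d = −(3/4) ln(1 − 4p/3) = −0.75 ln(1 − 0.175067) = −0.75 ln(0.824933)
  = −0.75 × (-0.192453) = 0.144340 substitutions/site.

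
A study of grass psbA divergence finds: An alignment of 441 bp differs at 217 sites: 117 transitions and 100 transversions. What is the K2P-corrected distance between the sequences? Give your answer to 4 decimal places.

0.8592

P = 117/441 ≈ 0.265306 and Q = 100/441 ≈ 0.226757.
Under the Kimura two-parameter model, d = −½ ln(1 − 2P − Q) − ¼ ln(1 − 2Q).
1 − 2P − Q = 0.242631, giving −½ ln(0.242631) = 0.708107.
1 − 2Q = 0.546486, giving −¼ ln(0.546486) = 0.151062.
d = 0.708107 + 0.151062 = 0.859169.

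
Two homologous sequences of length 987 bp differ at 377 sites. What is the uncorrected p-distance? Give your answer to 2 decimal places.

0.38

p = 377/987 = 0.381965… ≈ 0.38 (to 2 d.p.).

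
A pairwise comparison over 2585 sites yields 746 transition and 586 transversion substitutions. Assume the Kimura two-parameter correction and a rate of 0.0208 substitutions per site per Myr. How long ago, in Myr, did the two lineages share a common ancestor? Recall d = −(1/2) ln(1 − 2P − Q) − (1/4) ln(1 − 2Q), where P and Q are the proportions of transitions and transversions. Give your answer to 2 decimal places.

P = 746/2585 ≈ 0.288588 and Q = 586/2585 ≈ 0.226692.
Under the Kimura two-parameter model, d = −½ ln(1 − 2P − Q) − ¼ ln(1 − 2Q).
1 − 2P − Q = 0.196132, giving −½ ln(0.196132) = 0.814484.
1 − 2Q = 0.546616, giving −¼ ln(0.546616) = 0.151002.
d = 0.814484 + 0.151002 = 0.965486.
Under a molecular clock d = 2μt, so t = d/(2μ) = 0.965486 / (2 × 0.0208) = 23.21 Myr.

23.21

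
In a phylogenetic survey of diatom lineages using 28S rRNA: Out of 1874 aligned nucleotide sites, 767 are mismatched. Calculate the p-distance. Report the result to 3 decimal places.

0.409

p = 767/1874 = 0.409284… ≈ 0.409 (to 3 d.p.).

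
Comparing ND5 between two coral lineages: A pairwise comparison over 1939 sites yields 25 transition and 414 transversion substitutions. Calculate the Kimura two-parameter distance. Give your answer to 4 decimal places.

0.2760

P = 25/1939 ≈ 0.012893 and Q = 414/1939 ≈ 0.213512.
Under the Kimura two-parameter model, d = −½ ln(1 − 2P − Q) − ¼ ln(1 − 2Q).
1 − 2P − Q = 0.760702, giving −½ ln(0.760702) = 0.136757.
1 − 2Q = 0.572976, giving −¼ ln(0.572976) = 0.139228.
d = 0.136757 + 0.139228 = 0.275985.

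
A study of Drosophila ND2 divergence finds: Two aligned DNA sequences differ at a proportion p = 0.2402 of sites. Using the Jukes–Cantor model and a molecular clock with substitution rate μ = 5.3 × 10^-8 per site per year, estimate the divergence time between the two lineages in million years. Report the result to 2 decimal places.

2.73

d = −(3/4) ln(1 − 4p/3) = −0.75 ln(1 − 0.320267) = −0.75 ln(0.679733)
  = −0.75 × (-0.386055) = 0.289541 substitutions/site.
Under a molecular clock d = 2μt, so t = d/(2μ) = 0.289541 / (2 × 5.3 × 10^-8) = 2.73 million years.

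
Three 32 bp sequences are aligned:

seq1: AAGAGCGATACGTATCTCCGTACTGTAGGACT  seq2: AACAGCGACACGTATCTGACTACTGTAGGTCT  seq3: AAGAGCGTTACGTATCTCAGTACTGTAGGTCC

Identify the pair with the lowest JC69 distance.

seq1–seq2: 6/32 differ, p = 0.188, d = 0.216.
seq1–seq3: 4/32 differ, p = 0.125, d = 0.137.
seq2–seq3: 6/32 differ, p = 0.188, d = 0.216.
The smallest distance is between seq1 and seq3.

seq1 and seq3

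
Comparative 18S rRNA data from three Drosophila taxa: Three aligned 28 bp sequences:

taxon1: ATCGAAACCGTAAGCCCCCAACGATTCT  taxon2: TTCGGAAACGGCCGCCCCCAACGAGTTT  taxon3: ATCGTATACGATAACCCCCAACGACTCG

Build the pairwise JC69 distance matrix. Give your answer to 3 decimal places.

d(taxon1,taxon2) = 0.360, d(taxon1,taxon3) = 0.360, d(taxon2,taxon3) = 0.485

taxon1–taxon2: 8/28 sites differ → p ≈ 0.285714, d = −0.75 ln(1 − 0.380952) = 0.359679 ≈ 0.360.
taxon1–taxon3: 8/28 sites differ → p ≈ 0.285714, d = −0.75 ln(1 − 0.380952) = 0.359679 ≈ 0.360.
taxon2–taxon3: 10/28 sites differ → p ≈ 0.357143, d = −0.75 ln(1 − 0.476191) = 0.484971 ≈ 0.485.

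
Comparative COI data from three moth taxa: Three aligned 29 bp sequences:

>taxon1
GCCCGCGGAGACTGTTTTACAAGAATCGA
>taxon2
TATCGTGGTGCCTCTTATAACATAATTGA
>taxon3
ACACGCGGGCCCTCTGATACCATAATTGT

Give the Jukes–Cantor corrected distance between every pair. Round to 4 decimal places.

d(taxon1,taxon2) = 0.6018, d(taxon1,taxon3) = 0.6018, d(taxon2,taxon3) = 0.4006

taxon1–taxon2: 12/29 sites differ → p ≈ 0.413793, d = −0.75 ln(1 − 0.551724) = 0.601760 ≈ 0.6018.
taxon1–taxon3: 12/29 sites differ → p ≈ 0.413793, d = −0.75 ln(1 − 0.551724) = 0.601760 ≈ 0.6018.
taxon2–taxon3: 9/29 sites differ → p ≈ 0.310345, d = −0.75 ln(1 − 0.413793) = 0.400562 ≈ 0.4006.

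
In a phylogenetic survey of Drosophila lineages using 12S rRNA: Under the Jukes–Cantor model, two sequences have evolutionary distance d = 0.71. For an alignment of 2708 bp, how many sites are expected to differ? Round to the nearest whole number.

Invert JC69: p = (3/4)(1 − e^(−4d/3)) = 0.75 × (1 − e^(-0.946667)) = 0.75 × (1 − 0.388032) = 0.458976.
Expected differing sites = pL ≈ 0.458976 × 2708 = 1242.907008 ≈ 1243.

1243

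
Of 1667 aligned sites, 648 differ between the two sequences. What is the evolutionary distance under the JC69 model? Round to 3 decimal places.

0.548

p = 648/1667 ≈ 0.388722.
d = −(3/4) ln(1 − 4p/3) = −0.75 ln(1 − 0.518296) = −0.75 ln(0.481704)
  = −0.75 × (-0.730425) = 0.547819 substitutions/site.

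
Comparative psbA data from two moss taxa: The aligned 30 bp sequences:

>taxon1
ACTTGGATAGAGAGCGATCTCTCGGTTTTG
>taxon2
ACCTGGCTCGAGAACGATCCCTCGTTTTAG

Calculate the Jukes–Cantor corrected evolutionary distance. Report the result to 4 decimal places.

0.2795

The sequences differ at 7 of 30 sites (3, 7, 9, 14, 20, 25, 29), so p = 7/30 ≈ 0.233333.
d = −(3/4) ln(1 − 4p/3) = −0.75 ln(1 − 0.311111) = −0.75 ln(0.688889)
  = −0.75 × (-0.372675) = 0.279506 substitutions/site.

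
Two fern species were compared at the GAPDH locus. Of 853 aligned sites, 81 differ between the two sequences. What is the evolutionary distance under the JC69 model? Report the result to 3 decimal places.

p = 81/853 ≈ 0.094959.
d = −(3/4) ln(1 − 4p/3) = −0.75 ln(1 − 0.126612) = −0.75 ln(0.873388)
  = −0.75 × (-0.135375) = 0.101531 substitutions/site.

0.102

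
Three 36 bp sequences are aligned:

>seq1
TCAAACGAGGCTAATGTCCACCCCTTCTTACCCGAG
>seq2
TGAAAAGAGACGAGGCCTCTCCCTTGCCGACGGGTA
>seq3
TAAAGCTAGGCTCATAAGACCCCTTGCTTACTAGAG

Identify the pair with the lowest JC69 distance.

seq1 and seq3

seq1–seq2: 18/36 differ, p = 0.500, d = 0.824.
seq1–seq3: 13/36 differ, p = 0.361, d = 0.493.
seq2–seq3: 20/36 differ, p = 0.556, d = 1.012.
The smallest distance is between seq1 and seq3.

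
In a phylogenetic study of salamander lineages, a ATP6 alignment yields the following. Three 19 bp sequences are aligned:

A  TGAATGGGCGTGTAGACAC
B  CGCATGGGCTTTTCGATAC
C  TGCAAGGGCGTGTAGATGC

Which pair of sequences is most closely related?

A and C

A–B: 6/19 differ, p = 0.316, d = 0.410.
A–C: 4/19 differ, p = 0.211, d = 0.247.
B–C: 6/19 differ, p = 0.316, d = 0.410.
The smallest distance is between A and C.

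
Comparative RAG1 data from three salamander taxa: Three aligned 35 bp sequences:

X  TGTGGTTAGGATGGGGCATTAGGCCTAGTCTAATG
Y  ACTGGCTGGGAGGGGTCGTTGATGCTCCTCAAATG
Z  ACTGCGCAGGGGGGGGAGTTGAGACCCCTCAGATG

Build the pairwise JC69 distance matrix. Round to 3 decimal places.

X–Y: 14/35 sites differ → p = 0.4, d = −0.75 ln(1 − 0.533333) = 0.571605 ≈ 0.572.
X–Z: 17/35 sites differ → p ≈ 0.485714, d = −0.75 ln(1 − 0.647619) = 0.782282 ≈ 0.782.
Y–Z: 11/35 sites differ → p ≈ 0.314286, d = −0.75 ln(1 − 0.419048) = 0.407315 ≈ 0.407.

d(X,Y) = 0.572, d(X,Z) = 0.782, d(Y,Z) = 0.407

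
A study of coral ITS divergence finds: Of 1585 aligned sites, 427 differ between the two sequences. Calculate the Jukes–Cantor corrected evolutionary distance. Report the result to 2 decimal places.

p = 427/1585 ≈ 0.269401.
d = −(3/4) ln(1 − 4p/3) = −0.75 ln(1 − 0.359201) = −0.75 ln(0.640799)
  = −0.75 × (-0.445039) = 0.333779 substitutions/site.

0.33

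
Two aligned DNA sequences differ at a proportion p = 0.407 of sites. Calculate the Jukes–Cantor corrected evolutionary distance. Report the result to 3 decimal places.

0.587

d = −(3/4) ln(1 − 4p/3) = −0.75 ln(1 − 0.542667) = −0.75 ln(0.457333)
  = −0.75 × (-0.782343) = 0.586757 substitutions/site.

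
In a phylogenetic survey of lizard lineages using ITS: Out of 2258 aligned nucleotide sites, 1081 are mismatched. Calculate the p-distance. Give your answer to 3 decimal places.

p = 1081/2258 = 0.478742… ≈ 0.479 (to 3 d.p.).

0.479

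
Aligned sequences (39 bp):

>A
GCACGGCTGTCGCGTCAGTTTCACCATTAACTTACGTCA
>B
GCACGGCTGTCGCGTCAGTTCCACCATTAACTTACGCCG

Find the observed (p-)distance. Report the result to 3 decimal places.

The sequences differ at 3 of 39 positions (sites 21, 37, 39).
p = 3/39 = 0.076923… ≈ 0.077 (to 3 d.p.).

0.077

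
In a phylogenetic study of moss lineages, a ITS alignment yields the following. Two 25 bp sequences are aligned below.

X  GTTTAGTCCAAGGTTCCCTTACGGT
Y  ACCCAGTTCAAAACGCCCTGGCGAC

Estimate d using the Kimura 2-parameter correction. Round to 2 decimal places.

Of 25 sites, 11 differences are transitions and 2 are transversions, so P = 11/25 = 0.44 and Q = 2/25 = 0.08.
Under the Kimura two-parameter model, d = −½ ln(1 − 2P − Q) − ¼ ln(1 − 2Q).
1 − 2P − Q = 0.04, giving −½ ln(0.04) = 1.609438.
1 − 2Q = 0.84, giving −¼ ln(0.84) = 0.043588.
d = 1.609438 + 0.043588 = 1.653026.

1.65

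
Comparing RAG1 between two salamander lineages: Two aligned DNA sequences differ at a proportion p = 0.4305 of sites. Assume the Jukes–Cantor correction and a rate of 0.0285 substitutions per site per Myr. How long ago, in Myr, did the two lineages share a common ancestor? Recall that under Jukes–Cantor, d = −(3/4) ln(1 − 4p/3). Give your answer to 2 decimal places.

d = −(3/4) ln(1 − 4p/3) = −0.75 ln(1 − 0.574) = −0.75 ln(0.426)
  = −0.75 × (-0.853316) = 0.639987 substitutions/site.
Under a molecular clock d = 2μt, so t = d/(2μ) = 0.639987 / (2 × 0.0285) = 11.23 Myr.

11.23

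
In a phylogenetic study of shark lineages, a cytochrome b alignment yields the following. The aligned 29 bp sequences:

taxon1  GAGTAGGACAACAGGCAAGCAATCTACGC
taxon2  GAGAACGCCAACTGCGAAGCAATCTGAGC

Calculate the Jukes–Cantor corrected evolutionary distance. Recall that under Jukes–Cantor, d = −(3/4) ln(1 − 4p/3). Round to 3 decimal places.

0.344

The sequences differ at 8 of 29 sites (4, 6, 8, 13, 15, 16, 26, 27), so p = 8/29 ≈ 0.275862.
d = −(3/4) ln(1 − 4p/3) = −0.75 ln(1 − 0.367816) = −0.75 ln(0.632184)
  = −0.75 × (-0.458575) = 0.343931 substitutions/site.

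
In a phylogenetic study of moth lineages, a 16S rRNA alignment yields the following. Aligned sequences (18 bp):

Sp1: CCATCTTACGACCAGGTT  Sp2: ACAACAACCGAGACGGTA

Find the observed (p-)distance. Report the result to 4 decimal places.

The sequences differ at 9 of 18 positions (sites 1, 4, 6, 7, 8, 12, 13, 14, 18).
p = 9/18 = 0.5000.

0.5000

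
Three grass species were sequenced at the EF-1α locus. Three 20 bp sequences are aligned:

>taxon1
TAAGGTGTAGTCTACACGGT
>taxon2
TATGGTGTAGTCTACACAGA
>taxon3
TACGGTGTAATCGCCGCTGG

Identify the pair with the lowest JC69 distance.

taxon1 and taxon2

taxon1–taxon2: 3/20 differ, p = 0.150, d = 0.167.
taxon1–taxon3: 7/20 differ, p = 0.350, d = 0.471.
taxon2–taxon3: 7/20 differ, p = 0.350, d = 0.471.
The smallest distance is between taxon1 and taxon2.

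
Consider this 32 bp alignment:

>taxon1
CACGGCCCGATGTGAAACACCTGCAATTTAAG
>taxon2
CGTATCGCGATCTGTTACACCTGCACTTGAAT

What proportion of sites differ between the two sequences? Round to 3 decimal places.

0.344

The sequences differ at 11 of 32 positions.
p = 11/32 = 0.34375 ≈ 0.344 (to 3 d.p.).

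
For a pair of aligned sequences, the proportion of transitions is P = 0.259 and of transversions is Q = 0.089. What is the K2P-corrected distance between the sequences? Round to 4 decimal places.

Under the Kimura two-parameter model, d = −½ ln(1 − 2P − Q) − ¼ ln(1 − 2Q).
1 − 2P − Q = 0.393, giving −½ ln(0.393) = 0.466973.
1 − 2Q = 0.822, giving −¼ ln(0.822) = 0.049004.
d = 0.466973 + 0.049004 = 0.515977.

0.5160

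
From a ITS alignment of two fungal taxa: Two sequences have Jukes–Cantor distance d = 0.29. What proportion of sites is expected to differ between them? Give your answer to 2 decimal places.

p = (3/4)(1 − e^(−4d/3)) = 0.75 × (1 − e^(-0.386667)) = 0.75 × (1 − 0.679317) = 0.240512.

0.24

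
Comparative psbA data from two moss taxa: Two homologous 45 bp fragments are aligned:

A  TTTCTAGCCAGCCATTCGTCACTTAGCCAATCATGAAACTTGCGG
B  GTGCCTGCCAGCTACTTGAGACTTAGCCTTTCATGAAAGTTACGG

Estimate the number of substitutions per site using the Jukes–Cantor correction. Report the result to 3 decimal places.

0.365

The sequences differ at 13 of 45 sites, so p = 13/45 ≈ 0.288889.
d = −(3/4) ln(1 − 4p/3) = −0.75 ln(1 − 0.385185) = −0.75 ln(0.614815)
  = −0.75 × (-0.486434) = 0.364826 substitutions/site.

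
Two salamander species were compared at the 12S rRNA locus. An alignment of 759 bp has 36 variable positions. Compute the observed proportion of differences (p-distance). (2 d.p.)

0.05

p = 36/759 = 0.047430… ≈ 0.05 (to 2 d.p.).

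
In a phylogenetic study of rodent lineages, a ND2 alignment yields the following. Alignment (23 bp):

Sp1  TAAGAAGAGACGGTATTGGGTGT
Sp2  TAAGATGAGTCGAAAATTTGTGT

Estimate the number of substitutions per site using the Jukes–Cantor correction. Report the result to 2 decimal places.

The sequences differ at 7 of 23 sites (6, 10, 13, 14, 16, 18, 19), so p = 7/23 ≈ 0.304348.
d = −(3/4) ln(1 − 4p/3) = −0.75 ln(1 − 0.405797) = −0.75 ln(0.594203)
  = −0.75 × (-0.520534) = 0.390401 substitutions/site.

0.39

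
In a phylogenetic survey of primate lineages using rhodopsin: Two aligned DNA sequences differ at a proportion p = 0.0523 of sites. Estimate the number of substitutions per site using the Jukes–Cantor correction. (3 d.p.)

d = −(3/4) ln(1 − 4p/3) = −0.75 ln(1 − 0.069733) = −0.75 ln(0.930267)
  = −0.75 × (-0.072284) = 0.054213 substitutions/site.

0.054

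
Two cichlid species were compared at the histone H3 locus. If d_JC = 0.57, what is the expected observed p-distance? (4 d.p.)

0.3993

p = (3/4)(1 − e^(−4d/3)) = 0.75 × (1 − e^(-0.76)) = 0.75 × (1 − 0.467666) = 0.399251.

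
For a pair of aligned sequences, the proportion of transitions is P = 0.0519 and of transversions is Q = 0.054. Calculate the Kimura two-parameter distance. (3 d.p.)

0.114

Under the Kimura two-parameter model, d = −½ ln(1 − 2P − Q) − ¼ ln(1 − 2Q).
1 − 2P − Q = 0.8422, giving −½ ln(0.8422) = 0.085869.
1 − 2Q = 0.892, giving −¼ ln(0.892) = 0.028572.
d = 0.085869 + 0.028572 = 0.114441.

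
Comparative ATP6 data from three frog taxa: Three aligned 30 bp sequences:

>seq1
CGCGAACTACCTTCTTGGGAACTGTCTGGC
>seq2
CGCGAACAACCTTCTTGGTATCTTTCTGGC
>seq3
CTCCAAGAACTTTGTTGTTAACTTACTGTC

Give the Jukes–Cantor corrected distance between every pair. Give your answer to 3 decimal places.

seq1–seq2: 4/30 sites differ → p ≈ 0.133333, d = −0.75 ln(1 − 0.177777) = 0.146808 ≈ 0.147.
seq1–seq3: 11/30 sites differ → p ≈ 0.366667, d = −0.75 ln(1 − 0.488889) = 0.503376 ≈ 0.503.
seq2–seq3: 9/30 sites differ → p = 0.3, d = −0.75 ln(1 − 0.4) = 0.383119 ≈ 0.383.

d(seq1,seq2) = 0.147, d(seq1,seq3) = 0.503, d(seq2,seq3) = 0.383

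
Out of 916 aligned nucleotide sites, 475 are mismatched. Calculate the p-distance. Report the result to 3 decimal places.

p = 475/916 = 0.518558… ≈ 0.519 (to 3 d.p.).

0.519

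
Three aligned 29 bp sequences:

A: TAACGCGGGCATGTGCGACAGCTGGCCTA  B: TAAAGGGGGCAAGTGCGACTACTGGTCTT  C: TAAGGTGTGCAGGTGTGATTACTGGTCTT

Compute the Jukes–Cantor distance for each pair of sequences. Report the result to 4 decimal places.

A–B: 7/29 sites differ → p ≈ 0.241379, d = −0.75 ln(1 − 0.321839) = 0.291278 ≈ 0.2913.
A–C: 10/29 sites differ → p ≈ 0.344828, d = −0.75 ln(1 − 0.459771) = 0.461822 ≈ 0.4618.
B–C: 6/29 sites differ → p ≈ 0.206897, d = −0.75 ln(1 − 0.275863) = 0.242081 ≈ 0.2421.

d(A,B) = 0.2913, d(A,C) = 0.4618, d(B,C) = 0.2421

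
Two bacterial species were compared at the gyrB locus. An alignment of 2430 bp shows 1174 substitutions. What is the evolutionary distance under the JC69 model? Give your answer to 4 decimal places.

p = 1174/2430 ≈ 0.483128.
d = −(3/4) ln(1 − 4p/3) = −0.75 ln(1 − 0.644171) = −0.75 ln(0.355829)
  = −0.75 × (-1.033305) = 0.774979 substitutions/site.

0.7750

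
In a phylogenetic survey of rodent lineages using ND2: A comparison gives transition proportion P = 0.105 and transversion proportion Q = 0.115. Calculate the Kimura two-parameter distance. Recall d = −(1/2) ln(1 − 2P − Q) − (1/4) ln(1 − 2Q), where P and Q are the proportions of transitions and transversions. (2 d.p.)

0.26

Under the Kimura two-parameter model, d = −½ ln(1 − 2P − Q) − ¼ ln(1 − 2Q).
1 − 2P − Q = 0.675, giving −½ ln(0.675) = 0.196521.
1 − 2Q = 0.77, giving −¼ ln(0.77) = 0.065341.
d = 0.196521 + 0.065341 = 0.261862.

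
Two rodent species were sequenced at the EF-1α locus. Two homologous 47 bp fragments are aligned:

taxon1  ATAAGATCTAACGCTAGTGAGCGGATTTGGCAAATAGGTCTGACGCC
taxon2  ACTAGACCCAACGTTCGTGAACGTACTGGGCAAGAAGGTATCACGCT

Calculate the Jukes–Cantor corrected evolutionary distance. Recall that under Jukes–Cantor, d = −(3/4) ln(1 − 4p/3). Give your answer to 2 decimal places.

The sequences differ at 15 of 47 sites, so p = 15/47 ≈ 0.319149.
d = −(3/4) ln(1 − 4p/3) = −0.75 ln(1 − 0.425532) = −0.75 ln(0.574468)
  = −0.75 × (-0.554311) = 0.415733 substitutions/site.

0.42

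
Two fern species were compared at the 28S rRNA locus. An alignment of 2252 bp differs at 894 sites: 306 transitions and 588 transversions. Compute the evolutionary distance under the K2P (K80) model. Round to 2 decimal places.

0.57

P = 306/2252 ≈ 0.135879 and Q = 588/2252 ≈ 0.261101.
Under the Kimura two-parameter model, d = −½ ln(1 − 2P − Q) − ¼ ln(1 − 2Q).
1 − 2P − Q = 0.467141, giving −½ ln(0.467141) = 0.380562.
1 − 2Q = 0.477798, giving −¼ ln(0.477798) = 0.184642.
d = 0.380562 + 0.184642 = 0.565204.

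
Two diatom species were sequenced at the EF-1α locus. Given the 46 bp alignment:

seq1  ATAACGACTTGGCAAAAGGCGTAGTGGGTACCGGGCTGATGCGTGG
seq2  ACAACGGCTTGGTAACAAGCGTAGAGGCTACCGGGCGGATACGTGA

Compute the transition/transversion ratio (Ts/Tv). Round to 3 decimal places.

1.500

Transitions are A↔G and C↔T; transversions are all other mismatches.
Transitions: 6. Transversions: 4.
R = 6/4 = 1.500.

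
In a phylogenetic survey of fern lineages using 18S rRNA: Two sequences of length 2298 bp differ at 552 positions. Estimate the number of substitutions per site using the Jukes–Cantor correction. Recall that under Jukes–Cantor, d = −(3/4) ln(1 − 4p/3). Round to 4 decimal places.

0.2896

p = 552/2298 ≈ 0.240209.
d = −(3/4) ln(1 − 4p/3) = −0.75 ln(1 − 0.320279) = −0.75 ln(0.679721)
  = −0.75 × (-0.386073) = 0.289555 substitutions/site.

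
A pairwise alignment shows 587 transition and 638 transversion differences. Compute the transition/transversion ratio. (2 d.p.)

0.92

R = 587/638 = 0.920062… ≈ 0.92 (to 2 d.p.).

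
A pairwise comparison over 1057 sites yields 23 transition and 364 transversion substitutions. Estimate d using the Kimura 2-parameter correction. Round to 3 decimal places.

P = 23/1057 ≈ 0.02176 and Q = 364/1057 ≈ 0.344371.
Under the Kimura two-parameter model, d = −½ ln(1 − 2P − Q) − ¼ ln(1 − 2Q).
1 − 2P − Q = 0.612109, giving −½ ln(0.612109) = 0.245422.
1 − 2Q = 0.311258, giving −¼ ln(0.311258) = 0.291783.
d = 0.245422 + 0.291783 = 0.537205.

0.537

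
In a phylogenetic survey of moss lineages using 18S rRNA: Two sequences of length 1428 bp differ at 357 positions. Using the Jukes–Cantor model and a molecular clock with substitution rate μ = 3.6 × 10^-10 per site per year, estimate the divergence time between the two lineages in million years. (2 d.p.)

422.36

p = 357/1428 = 0.25.
d = −(3/4) ln(1 − 4p/3) = −0.75 ln(1 − 0.333333) = −0.75 ln(0.666667)
  = −0.75 × (-0.405465) = 0.304099 substitutions/site.
Under a molecular clock d = 2μt, so t = d/(2μ) = 0.304099 / (2 × 3.6 × 10^-10) = 422.36 million years.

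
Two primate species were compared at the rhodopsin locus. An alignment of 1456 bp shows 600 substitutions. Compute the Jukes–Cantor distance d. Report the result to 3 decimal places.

0.598

p = 600/1456 ≈ 0.412088.
d = −(3/4) ln(1 − 4p/3) = −0.75 ln(1 − 0.549451) = −0.75 ln(0.450549)
  = −0.75 × (-0.797288) = 0.597966 substitutions/site.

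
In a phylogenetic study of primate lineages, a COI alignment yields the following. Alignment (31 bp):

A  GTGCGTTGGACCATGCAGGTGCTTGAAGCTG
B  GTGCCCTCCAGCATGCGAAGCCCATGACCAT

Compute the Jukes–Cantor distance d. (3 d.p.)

0.985

The sequences differ at 17 of 31 sites, so p = 17/31 ≈ 0.548387.
d = −(3/4) ln(1 − 4p/3) = −0.75 ln(1 − 0.731183) = −0.75 ln(0.268817)
  = −0.75 × (-1.313724) = 0.985293 substitutions/site.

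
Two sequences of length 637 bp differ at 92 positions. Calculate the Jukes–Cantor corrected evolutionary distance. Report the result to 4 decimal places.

p = 92/637 ≈ 0.144427.
d = −(3/4) ln(1 − 4p/3) = −0.75 ln(1 − 0.192569) = −0.75 ln(0.807431)
  = −0.75 × (-0.213898) = 0.160424 substitutions/site.

0.1604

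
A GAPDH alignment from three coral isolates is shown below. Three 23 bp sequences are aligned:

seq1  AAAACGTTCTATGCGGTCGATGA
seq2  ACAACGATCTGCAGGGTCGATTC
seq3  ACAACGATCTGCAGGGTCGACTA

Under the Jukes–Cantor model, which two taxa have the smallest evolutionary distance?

seq2 and seq3

seq1–seq2: 8/23 differ, p = 0.348, d = 0.467.
seq1–seq3: 8/23 differ, p = 0.348, d = 0.467.
seq2–seq3: 2/23 differ, p = 0.087, d = 0.092.
The smallest distance is between seq2 and seq3.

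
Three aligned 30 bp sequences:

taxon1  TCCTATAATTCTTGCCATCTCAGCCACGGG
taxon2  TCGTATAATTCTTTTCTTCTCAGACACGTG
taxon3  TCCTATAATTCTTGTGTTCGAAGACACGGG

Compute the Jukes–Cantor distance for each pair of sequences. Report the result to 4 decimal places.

d(taxon1,taxon2) = 0.2326, d(taxon1,taxon3) = 0.2326, d(taxon2,taxon3) = 0.2326

taxon1–taxon2: 6/30 sites differ → p = 0.2, d = −0.75 ln(1 − 0.266667) = 0.232617 ≈ 0.2326.
taxon1–taxon3: 6/30 sites differ → p = 0.2, d = −0.75 ln(1 − 0.266667) = 0.232617 ≈ 0.2326.
taxon2–taxon3: 6/30 sites differ → p = 0.2, d = −0.75 ln(1 − 0.266667) = 0.232617 ≈ 0.2326.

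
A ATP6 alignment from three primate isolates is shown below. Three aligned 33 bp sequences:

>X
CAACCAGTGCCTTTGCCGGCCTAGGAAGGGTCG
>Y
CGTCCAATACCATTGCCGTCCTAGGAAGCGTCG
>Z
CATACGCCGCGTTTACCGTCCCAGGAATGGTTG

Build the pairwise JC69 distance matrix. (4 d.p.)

X–Y: 7/33 sites differ → p ≈ 0.212121, d = −0.75 ln(1 − 0.282828) = 0.249330 ≈ 0.2493.
X–Z: 11/33 sites differ → p ≈ 0.333333, d = −0.75 ln(1 − 0.444444) = 0.440839 ≈ 0.4408.
Y–Z: 13/33 sites differ → p ≈ 0.393939, d = −0.75 ln(1 − 0.525252) = 0.558728 ≈ 0.5587.

d(X,Y) = 0.2493, d(X,Z) = 0.4408, d(Y,Z) = 0.5587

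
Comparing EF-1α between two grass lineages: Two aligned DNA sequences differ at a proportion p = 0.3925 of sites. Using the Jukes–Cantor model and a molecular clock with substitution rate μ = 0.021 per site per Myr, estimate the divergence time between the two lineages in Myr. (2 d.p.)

13.23

d = −(3/4) ln(1 − 4p/3) = −0.75 ln(1 − 0.523333) = −0.75 ln(0.476667)
  = −0.75 × (-0.740937) = 0.555703 substitutions/site.
Under a molecular clock d = 2μt, so t = d/(2μ) = 0.555703 / (2 × 0.021) = 13.23 Myr.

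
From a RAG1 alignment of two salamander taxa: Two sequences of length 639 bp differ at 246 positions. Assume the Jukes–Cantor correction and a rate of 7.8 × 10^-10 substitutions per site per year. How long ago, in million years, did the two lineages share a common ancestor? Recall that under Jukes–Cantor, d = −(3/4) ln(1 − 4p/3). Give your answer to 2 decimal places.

p = 246/639 ≈ 0.384977.
d = −(3/4) ln(1 − 4p/3) = −0.75 ln(1 − 0.513303) = −0.75 ln(0.486697)
  = −0.75 × (-0.720114) = 0.540086 substitutions/site.
Under a molecular clock d = 2μt, so t = d/(2μ) = 0.540086 / (2 × 7.8 × 10^-10) = 346.21 million years.

346.21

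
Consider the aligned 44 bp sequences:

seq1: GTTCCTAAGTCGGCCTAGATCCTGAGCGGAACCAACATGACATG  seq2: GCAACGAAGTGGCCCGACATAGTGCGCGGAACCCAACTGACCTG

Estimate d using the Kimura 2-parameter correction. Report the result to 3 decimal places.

Of 44 sites, 1 differences are transitions and 14 are transversions, so P = 1/44 ≈ 0.022727 and Q = 14/44 ≈ 0.318182.
Under the Kimura two-parameter model, d = −½ ln(1 − 2P − Q) − ¼ ln(1 − 2Q).
1 − 2P − Q = 0.636364, giving −½ ln(0.636364) = 0.225992.
1 − 2Q = 0.363636, giving −¼ ln(0.363636) = 0.252900.
d = 0.225992 + 0.252900 = 0.478892.

0.479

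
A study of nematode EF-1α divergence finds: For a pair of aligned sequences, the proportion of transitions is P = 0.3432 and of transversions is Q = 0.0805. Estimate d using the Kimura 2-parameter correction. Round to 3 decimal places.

Under the Kimura two-parameter model, d = −½ ln(1 − 2P − Q) − ¼ ln(1 − 2Q).
1 − 2P − Q = 0.2331, giving −½ ln(0.2331) = 0.728144.
1 − 2Q = 0.839, giving −¼ ln(0.839) = 0.043886.
d = 0.728144 + 0.043886 = 0.772030.

0.772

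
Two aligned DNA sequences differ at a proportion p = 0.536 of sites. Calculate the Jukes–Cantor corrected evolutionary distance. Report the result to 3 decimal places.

0.941

d = −(3/4) ln(1 − 4p/3) = −0.75 ln(1 − 0.714667) = −0.75 ln(0.285333)
  = −0.75 × (-1.254098) = 0.940574 substitutions/site.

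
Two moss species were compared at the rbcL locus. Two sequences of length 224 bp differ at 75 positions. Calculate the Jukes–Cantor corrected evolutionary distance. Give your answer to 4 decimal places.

p = 75/224 ≈ 0.334821.
d = −(3/4) ln(1 − 4p/3) = −0.75 ln(1 − 0.446428) = −0.75 ln(0.553572)
  = −0.75 × (-0.591363) = 0.443522 substitutions/site.

0.4435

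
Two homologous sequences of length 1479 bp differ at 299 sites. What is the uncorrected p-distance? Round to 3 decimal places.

p = 299/1479 = 0.202163… ≈ 0.202 (to 3 d.p.).

0.202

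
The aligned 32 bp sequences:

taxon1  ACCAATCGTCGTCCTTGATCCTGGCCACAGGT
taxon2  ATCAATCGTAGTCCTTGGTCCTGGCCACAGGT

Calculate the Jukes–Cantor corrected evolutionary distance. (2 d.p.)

The sequences differ at 3 of 32 sites (2, 10, 18), so p = 3/32 = 0.09375.
d = −(3/4) ln(1 − 4p/3) = −0.75 ln(1 − 0.125) = −0.75 ln(0.875)
  = −0.75 × (-0.133531) = 0.100148 substitutions/site.

0.10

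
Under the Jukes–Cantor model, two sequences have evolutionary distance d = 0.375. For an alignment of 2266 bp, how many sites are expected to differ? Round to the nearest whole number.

669

Invert JC69: p = (3/4)(1 − e^(−4d/3)) = 0.75 × (1 − e^(-0.5)) = 0.75 × (1 − 0.606531) = 0.295102.
Expected differing sites = pL ≈ 0.295102 × 2266 = 668.701132 ≈ 669.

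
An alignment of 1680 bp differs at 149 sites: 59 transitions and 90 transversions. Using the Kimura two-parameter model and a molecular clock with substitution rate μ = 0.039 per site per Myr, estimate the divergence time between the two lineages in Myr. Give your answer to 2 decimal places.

1.21

P = 59/1680 ≈ 0.035119 and Q = 90/1680 ≈ 0.053571.
Under the Kimura two-parameter model, d = −½ ln(1 − 2P − Q) − ¼ ln(1 − 2Q).
1 − 2P − Q = 0.876191, giving −½ ln(0.876191) = 0.066086.
1 − 2Q = 0.892858, giving −¼ ln(0.892858) = 0.028332.
d = 0.066086 + 0.028332 = 0.094418.
Under a molecular clock d = 2μt, so t = d/(2μ) = 0.094418 / (2 × 0.039) = 1.21 Myr.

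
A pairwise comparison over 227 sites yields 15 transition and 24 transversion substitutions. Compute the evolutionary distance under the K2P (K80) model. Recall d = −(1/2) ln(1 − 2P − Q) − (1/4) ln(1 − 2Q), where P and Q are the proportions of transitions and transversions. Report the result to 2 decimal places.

P = 15/227 ≈ 0.066079 and Q = 24/227 ≈ 0.105727.
Under the Kimura two-parameter model, d = −½ ln(1 − 2P − Q) − ¼ ln(1 − 2Q).
1 − 2P − Q = 0.762115, giving −½ ln(0.762115) = 0.135829.
1 − 2Q = 0.788546, giving −¼ ln(0.788546) = 0.059391.
d = 0.135829 + 0.059391 = 0.195220.

0.20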